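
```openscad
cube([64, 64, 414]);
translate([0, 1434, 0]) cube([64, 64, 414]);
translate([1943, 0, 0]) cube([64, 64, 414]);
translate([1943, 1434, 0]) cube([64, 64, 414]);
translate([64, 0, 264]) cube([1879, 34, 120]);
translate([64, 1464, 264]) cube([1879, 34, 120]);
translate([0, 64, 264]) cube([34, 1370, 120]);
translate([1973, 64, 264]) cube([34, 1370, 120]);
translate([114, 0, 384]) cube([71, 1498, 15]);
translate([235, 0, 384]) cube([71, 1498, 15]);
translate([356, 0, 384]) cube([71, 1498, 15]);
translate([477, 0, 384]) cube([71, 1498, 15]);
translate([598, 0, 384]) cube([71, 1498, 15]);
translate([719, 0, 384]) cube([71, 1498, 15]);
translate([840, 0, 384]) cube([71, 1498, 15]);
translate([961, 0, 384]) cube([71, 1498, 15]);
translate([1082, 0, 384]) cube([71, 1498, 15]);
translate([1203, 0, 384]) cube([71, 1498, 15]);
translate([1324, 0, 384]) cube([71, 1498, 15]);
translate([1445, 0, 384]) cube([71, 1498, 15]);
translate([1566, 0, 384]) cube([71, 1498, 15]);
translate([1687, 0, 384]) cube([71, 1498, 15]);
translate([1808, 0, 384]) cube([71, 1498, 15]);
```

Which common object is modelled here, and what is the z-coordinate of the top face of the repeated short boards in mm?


A bed frame. The slat-top height is 399 mm.

Four posts, four rails, and a row of slats — a bed frame. Slats sit on the rails at z = 264 + 120 = 384; with slat thickness 15, the top is 399 mm.


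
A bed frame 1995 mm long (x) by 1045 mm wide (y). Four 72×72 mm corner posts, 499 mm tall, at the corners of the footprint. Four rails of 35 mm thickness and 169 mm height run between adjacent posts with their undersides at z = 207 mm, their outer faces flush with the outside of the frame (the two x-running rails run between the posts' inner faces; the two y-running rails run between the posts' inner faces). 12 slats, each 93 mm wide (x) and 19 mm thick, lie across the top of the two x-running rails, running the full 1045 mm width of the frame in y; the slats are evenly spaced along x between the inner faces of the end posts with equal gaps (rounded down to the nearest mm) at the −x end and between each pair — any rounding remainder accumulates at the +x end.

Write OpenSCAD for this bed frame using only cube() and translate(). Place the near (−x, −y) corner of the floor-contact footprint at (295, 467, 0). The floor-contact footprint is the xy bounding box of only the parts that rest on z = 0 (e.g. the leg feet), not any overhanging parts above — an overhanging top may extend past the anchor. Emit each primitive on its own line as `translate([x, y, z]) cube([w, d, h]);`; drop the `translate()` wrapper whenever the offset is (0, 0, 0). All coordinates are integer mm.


translate([295, 467, 0]) cube([72, 72, 499]);
translate([295, 1440, 0]) cube([72, 72, 499]);
translate([2218, 467, 0]) cube([72, 72, 499]);
translate([2218, 1440, 0]) cube([72, 72, 499]);
translate([367, 467, 207]) cube([1851, 35, 169]);
translate([367, 1477, 207]) cube([1851, 35, 169]);
translate([295, 539, 207]) cube([35, 901, 169]);
translate([2255, 539, 207]) cube([35, 901, 169]);
translate([423, 467, 376]) cube([93, 1045, 19]);
translate([572, 467, 376]) cube([93, 1045, 19]);
translate([721, 467, 376]) cube([93, 1045, 19]);
translate([870, 467, 376]) cube([93, 1045, 19]);
translate([1019, 467, 376]) cube([93, 1045, 19]);
translate([1168, 467, 376]) cube([93, 1045, 19]);
translate([1317, 467, 376]) cube([93, 1045, 19]);
translate([1466, 467, 376]) cube([93, 1045, 19]);
translate([1615, 467, 376]) cube([93, 1045, 19]);
translate([1764, 467, 376]) cube([93, 1045, 19]);
translate([1913, 467, 376]) cube([93, 1045, 19]);
translate([2062, 467, 376]) cube([93, 1045, 19]);


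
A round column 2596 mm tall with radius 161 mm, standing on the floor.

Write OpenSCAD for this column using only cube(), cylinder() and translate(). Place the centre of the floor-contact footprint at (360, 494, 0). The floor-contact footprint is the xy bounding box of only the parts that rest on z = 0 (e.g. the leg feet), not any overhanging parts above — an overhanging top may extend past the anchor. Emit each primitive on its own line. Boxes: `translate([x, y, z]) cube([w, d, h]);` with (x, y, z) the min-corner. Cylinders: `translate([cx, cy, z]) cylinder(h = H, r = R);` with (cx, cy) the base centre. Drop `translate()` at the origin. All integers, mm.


translate([360, 494, 0]) cylinder(h = 2596, r = 161);


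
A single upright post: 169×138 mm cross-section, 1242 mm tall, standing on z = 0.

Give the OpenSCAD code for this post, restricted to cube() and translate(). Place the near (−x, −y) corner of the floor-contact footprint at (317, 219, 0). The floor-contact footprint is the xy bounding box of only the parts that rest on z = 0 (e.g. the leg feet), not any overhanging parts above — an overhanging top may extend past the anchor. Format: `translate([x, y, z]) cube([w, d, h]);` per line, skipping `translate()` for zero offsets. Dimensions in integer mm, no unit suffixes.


translate([317, 219, 0]) cube([169, 138, 1242]);


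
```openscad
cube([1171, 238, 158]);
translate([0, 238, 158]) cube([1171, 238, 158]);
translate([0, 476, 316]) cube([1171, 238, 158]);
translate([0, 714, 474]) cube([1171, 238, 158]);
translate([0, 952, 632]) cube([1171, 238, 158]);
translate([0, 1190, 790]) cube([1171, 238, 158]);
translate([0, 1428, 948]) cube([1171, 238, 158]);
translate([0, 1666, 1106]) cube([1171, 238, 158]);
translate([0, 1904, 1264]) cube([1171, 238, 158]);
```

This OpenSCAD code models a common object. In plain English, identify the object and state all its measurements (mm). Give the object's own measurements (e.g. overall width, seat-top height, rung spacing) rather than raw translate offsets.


A straight staircase of 9 solid steps. Each step is 1171 mm wide (x), 238 mm deep (y, the going) and 158 mm tall (the rise). The first step rests on the floor; each subsequent step sits one going further in +y and one rise higher in +z, directly behind and above the previous step with no overlap.


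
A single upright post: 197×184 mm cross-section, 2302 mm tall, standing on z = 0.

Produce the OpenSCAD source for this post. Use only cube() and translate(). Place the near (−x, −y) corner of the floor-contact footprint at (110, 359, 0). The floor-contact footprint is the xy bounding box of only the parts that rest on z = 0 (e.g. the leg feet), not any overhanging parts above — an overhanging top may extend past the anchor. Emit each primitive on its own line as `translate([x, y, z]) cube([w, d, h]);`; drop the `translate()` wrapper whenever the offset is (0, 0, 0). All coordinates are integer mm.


translate([110, 359, 0]) cube([197, 184, 2302]);


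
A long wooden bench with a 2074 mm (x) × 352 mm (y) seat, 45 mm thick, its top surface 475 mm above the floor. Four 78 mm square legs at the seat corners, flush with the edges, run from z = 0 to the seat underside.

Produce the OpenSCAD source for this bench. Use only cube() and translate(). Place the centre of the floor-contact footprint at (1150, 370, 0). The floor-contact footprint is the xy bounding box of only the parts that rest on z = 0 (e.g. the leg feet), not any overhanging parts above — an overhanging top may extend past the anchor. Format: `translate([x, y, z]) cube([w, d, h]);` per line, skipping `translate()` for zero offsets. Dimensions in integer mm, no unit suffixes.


translate([113, 194, 430]) cube([2074, 352, 45]);
translate([113, 194, 0]) cube([78, 78, 430]);
translate([113, 468, 0]) cube([78, 78, 430]);
translate([2109, 194, 0]) cube([78, 78, 430]);
translate([2109, 468, 0]) cube([78, 78, 430]);


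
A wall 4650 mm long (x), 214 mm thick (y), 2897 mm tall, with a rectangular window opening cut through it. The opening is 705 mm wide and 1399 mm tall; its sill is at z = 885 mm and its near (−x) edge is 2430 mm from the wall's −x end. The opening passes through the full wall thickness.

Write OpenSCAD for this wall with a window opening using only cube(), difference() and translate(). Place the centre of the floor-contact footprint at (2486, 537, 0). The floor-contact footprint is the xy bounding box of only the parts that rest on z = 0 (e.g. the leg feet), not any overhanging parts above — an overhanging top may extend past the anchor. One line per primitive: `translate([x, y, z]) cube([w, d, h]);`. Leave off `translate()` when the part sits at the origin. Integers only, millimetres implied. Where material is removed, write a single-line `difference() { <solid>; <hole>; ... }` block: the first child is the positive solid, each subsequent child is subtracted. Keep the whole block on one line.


difference() { translate([161, 430, 0]) cube([4650, 214, 2897]); translate([2591, 430, 885]) cube([705, 214, 1399]); }


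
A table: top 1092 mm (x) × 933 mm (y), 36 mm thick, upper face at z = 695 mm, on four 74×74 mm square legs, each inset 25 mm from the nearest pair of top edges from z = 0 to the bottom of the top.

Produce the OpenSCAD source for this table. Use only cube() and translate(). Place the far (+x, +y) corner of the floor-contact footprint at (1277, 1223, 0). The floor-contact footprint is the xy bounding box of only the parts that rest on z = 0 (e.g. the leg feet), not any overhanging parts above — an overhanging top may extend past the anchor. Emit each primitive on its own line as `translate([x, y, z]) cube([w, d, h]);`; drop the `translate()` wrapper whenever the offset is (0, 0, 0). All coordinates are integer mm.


translate([210, 315, 659]) cube([1092, 933, 36]);
translate([235, 340, 0]) cube([74, 74, 659]);
translate([1203, 340, 0]) cube([74, 74, 659]);
translate([235, 1149, 0]) cube([74, 74, 659]);
translate([1203, 1149, 0]) cube([74, 74, 659]);


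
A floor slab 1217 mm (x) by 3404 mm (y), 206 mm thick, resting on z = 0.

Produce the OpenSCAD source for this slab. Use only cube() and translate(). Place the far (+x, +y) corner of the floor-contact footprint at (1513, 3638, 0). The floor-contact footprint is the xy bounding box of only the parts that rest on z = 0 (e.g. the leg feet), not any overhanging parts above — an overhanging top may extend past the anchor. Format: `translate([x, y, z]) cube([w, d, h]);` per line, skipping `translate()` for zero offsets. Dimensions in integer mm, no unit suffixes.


translate([296, 234, 0]) cube([1217, 3404, 206]);


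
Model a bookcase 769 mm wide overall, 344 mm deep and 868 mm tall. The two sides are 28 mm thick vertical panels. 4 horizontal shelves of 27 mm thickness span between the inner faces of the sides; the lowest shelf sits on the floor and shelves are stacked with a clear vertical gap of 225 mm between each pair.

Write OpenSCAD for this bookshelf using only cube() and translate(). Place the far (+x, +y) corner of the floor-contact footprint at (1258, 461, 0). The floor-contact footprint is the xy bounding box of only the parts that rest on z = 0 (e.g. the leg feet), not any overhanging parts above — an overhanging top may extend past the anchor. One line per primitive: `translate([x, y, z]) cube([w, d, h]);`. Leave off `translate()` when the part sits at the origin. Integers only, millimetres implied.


translate([489, 117, 0]) cube([28, 344, 868]);
translate([1230, 117, 0]) cube([28, 344, 868]);
translate([517, 117, 0]) cube([713, 344, 27]);
translate([517, 117, 252]) cube([713, 344, 27]);
translate([517, 117, 504]) cube([713, 344, 27]);
translate([517, 117, 756]) cube([713, 344, 27]);


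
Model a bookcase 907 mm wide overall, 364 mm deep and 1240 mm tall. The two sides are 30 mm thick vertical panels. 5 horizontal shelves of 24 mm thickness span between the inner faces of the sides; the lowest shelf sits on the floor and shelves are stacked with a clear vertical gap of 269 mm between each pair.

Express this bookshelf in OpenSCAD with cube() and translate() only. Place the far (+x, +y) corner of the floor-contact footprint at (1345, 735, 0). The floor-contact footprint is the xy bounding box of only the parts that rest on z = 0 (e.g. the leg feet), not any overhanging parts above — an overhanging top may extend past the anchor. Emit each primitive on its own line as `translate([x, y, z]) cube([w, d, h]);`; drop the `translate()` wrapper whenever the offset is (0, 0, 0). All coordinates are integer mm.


translate([438, 371, 0]) cube([30, 364, 1240]);
translate([1315, 371, 0]) cube([30, 364, 1240]);
translate([468, 371, 0]) cube([847, 364, 24]);
translate([468, 371, 293]) cube([847, 364, 24]);
translate([468, 371, 586]) cube([847, 364, 24]);
translate([468, 371, 879]) cube([847, 364, 24]);
translate([468, 371, 1172]) cube([847, 364, 24]);


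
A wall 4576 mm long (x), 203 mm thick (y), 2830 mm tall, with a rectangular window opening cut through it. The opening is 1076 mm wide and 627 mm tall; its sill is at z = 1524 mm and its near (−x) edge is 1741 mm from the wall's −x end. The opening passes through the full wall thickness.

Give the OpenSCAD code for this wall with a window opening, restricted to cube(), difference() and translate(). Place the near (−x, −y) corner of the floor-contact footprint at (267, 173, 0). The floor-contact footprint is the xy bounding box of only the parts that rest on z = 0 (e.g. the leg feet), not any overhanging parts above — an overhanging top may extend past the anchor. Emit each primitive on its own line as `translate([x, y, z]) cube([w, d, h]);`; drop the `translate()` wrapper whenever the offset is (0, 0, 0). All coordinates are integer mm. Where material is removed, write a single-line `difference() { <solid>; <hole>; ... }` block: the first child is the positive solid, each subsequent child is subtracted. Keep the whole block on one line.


difference() { translate([267, 173, 0]) cube([4576, 203, 2830]); translate([2008, 173, 1524]) cube([1076, 203, 627]); }


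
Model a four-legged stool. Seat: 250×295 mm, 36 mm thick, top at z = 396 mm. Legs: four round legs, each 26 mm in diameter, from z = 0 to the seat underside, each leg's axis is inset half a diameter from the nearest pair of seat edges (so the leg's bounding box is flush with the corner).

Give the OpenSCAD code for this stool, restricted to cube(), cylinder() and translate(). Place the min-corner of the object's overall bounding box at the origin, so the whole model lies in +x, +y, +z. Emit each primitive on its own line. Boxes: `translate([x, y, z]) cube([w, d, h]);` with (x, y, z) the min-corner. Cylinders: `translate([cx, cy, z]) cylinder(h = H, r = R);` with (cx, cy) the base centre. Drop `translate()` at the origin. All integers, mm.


// leg_h = 396 - 36 = 360
translate([0, 0, 360]) cube([250, 295, 36]);
translate([13, 13, 0]) cylinder(h = 360, r = 13);
translate([237, 13, 0]) cylinder(h = 360, r = 13);
translate([13, 282, 0]) cylinder(h = 360, r = 13);
translate([237, 282, 0]) cylinder(h = 360, r = 13);


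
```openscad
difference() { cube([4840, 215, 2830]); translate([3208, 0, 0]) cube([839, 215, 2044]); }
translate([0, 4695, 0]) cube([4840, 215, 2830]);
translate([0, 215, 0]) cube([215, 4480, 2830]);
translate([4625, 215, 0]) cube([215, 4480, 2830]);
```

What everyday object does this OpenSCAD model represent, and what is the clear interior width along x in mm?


A single room. The interior width is 4410 mm.

Four walls enclosing a rectangle with a door in the front wall — a room. Outside width 4840 minus two 215 mm walls gives 4410 mm.


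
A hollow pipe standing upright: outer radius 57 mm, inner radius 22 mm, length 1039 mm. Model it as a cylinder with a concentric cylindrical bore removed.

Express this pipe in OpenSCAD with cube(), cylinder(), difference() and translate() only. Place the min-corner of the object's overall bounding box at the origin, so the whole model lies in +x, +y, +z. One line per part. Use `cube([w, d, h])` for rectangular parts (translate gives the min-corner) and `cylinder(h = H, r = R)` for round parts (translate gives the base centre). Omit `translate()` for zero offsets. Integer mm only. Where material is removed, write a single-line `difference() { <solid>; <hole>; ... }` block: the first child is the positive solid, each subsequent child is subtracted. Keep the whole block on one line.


difference() { translate([57, 57, 0]) cylinder(h = 1039, r = 57); translate([57, 57, 0]) cylinder(h = 1039, r = 22); }


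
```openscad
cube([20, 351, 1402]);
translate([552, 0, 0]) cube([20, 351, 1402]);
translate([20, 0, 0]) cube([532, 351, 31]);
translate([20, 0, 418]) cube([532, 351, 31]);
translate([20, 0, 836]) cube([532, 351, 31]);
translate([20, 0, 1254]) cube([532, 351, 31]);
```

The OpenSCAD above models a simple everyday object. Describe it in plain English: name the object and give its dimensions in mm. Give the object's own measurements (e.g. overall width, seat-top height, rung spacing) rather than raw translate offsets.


An open bookshelf. Two side panels, each 20 mm thick, 351 mm deep and 1402 mm tall, stand 572 mm apart (outside-to-outside). Between them sit 4 shelves, each 31 mm thick and 351 mm deep, spanning the full gap between the sides. The bottom shelf rests on the floor (its underside at z = 0) and the clear gap between one shelf's top and the next shelf's underside is 387 mm.


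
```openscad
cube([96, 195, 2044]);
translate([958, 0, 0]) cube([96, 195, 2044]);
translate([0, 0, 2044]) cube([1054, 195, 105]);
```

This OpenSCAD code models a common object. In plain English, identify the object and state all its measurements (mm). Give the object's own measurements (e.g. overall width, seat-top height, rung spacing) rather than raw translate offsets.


A door frame. The clear opening is 862 mm wide and 2044 mm high. Two 96 mm wide jambs, 195 mm deep, stand either side of the opening from the floor to the top of the opening. A 105 mm thick head sits across the top of both jambs, spanning the full outside width of the frame.


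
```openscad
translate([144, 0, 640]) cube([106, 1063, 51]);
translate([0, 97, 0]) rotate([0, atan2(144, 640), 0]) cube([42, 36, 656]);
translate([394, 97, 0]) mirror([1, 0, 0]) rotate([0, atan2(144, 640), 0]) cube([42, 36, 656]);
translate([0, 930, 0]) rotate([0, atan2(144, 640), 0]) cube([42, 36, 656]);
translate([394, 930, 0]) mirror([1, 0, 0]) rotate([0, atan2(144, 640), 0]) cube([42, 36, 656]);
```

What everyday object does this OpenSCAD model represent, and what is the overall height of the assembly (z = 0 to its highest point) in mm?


A sawhorse. The overall height is 691 mm.

A beam across two mirrored pairs of raked legs — a sawhorse. The beam's underside is at z = 640 (matching the legs' vertical rise in atan2(144, 640)) and the beam is 51 mm tall, so its top is at 640 + 51 = 691 mm. The raked legs top out at the beam's underside, so that is the highest point.


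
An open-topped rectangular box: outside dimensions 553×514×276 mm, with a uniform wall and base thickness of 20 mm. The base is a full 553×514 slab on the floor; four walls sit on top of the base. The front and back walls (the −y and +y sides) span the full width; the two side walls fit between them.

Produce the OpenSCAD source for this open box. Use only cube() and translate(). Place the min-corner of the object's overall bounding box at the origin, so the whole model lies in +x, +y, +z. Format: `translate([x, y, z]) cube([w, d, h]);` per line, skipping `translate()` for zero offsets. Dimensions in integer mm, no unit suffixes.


cube([553, 514, 20]);
translate([0, 0, 20]) cube([553, 20, 256]);
translate([0, 494, 20]) cube([553, 20, 256]);
translate([0, 20, 20]) cube([20, 474, 256]);
translate([533, 20, 20]) cube([20, 474, 256]);


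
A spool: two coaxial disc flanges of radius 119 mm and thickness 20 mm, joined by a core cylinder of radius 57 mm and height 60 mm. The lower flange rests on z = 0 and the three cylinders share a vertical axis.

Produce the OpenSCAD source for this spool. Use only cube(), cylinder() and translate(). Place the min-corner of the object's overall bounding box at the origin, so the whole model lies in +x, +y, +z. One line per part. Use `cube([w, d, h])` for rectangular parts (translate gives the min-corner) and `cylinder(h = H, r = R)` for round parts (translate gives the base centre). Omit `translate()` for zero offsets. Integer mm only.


translate([119, 119, 0]) cylinder(h = 20, r = 119);
translate([119, 119, 20]) cylinder(h = 60, r = 57);
translate([119, 119, 80]) cylinder(h = 20, r = 119);


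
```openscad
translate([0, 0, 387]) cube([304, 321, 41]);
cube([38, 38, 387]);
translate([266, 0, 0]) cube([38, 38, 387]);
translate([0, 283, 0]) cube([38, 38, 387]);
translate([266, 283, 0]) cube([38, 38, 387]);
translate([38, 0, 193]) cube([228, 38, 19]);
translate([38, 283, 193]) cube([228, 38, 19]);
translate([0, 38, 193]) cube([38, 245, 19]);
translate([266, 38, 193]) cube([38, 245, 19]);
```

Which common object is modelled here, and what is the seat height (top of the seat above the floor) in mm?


A stool. The seat height is 428 mm.

A 304×321×41 slab at z = 387 on four corner posts — a stool. The seat top is 387 + 41 = 428 mm.


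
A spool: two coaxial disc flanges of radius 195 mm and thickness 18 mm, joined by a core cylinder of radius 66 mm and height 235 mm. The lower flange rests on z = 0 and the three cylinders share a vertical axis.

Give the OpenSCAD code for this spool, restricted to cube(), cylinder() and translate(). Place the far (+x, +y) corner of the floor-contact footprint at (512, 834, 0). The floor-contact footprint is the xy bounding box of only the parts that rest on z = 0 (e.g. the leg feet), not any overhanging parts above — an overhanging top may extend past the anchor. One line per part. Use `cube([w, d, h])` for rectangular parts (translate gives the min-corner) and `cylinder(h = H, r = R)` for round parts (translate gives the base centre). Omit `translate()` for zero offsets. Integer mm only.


translate([317, 639, 0]) cylinder(h = 18, r = 195);
translate([317, 639, 18]) cylinder(h = 235, r = 66);
translate([317, 639, 253]) cylinder(h = 18, r = 195);


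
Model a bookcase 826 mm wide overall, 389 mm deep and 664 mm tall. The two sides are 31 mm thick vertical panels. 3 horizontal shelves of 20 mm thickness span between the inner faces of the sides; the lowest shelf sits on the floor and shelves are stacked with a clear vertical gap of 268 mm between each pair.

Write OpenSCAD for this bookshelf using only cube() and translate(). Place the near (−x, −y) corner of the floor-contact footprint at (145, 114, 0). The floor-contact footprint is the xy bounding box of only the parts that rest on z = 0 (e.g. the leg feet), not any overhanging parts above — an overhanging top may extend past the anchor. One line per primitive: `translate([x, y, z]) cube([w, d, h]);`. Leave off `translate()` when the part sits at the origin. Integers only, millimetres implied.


translate([145, 114, 0]) cube([31, 389, 664]);
translate([940, 114, 0]) cube([31, 389, 664]);
translate([176, 114, 0]) cube([764, 389, 20]);
translate([176, 114, 288]) cube([764, 389, 20]);
translate([176, 114, 576]) cube([764, 389, 20]);


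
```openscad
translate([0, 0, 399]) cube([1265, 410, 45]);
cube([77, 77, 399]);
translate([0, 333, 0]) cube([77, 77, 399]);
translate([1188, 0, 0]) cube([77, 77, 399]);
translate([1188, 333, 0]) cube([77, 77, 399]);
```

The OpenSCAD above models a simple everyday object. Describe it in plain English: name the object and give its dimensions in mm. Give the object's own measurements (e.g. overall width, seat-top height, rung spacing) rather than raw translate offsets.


A long wooden bench with a 1265 mm (x) × 410 mm (y) seat, 45 mm thick, its top surface 444 mm above the floor. Four 77 mm square legs at the seat corners, flush with the edges, run from z = 0 to the seat underside.


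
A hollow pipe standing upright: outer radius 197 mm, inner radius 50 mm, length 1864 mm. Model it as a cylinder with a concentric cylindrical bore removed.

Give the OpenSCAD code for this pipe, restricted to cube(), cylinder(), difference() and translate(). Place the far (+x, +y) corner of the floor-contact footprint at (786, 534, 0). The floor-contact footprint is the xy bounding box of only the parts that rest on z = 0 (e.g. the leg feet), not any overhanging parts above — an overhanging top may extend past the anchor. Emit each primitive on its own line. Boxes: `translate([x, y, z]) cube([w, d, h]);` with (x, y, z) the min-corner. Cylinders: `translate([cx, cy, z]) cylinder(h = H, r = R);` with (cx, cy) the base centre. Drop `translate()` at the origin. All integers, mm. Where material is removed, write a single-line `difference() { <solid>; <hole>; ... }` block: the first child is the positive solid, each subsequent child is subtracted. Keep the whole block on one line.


difference() { translate([589, 337, 0]) cylinder(h = 1864, r = 197); translate([589, 337, 0]) cylinder(h = 1864, r = 50); }


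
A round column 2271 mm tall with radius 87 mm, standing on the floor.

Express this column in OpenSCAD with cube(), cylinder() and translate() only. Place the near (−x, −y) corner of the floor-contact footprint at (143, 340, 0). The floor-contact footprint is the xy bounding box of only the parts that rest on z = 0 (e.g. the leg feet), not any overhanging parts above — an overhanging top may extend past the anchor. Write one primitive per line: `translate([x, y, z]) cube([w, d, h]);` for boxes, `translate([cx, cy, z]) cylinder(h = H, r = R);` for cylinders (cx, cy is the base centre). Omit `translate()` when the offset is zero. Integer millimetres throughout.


translate([230, 427, 0]) cylinder(h = 2271, r = 87);


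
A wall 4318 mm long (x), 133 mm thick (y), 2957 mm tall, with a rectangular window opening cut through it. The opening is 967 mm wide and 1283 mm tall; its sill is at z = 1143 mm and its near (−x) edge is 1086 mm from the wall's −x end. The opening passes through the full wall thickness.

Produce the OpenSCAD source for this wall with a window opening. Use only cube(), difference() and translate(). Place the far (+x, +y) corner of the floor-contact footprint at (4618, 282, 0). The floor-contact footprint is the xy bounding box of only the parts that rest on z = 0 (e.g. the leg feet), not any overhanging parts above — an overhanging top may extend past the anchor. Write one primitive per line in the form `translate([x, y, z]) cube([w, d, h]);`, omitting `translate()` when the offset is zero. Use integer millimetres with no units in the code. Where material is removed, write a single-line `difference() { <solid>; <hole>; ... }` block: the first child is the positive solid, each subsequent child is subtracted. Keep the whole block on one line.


difference() { translate([300, 149, 0]) cube([4318, 133, 2957]); translate([1386, 149, 1143]) cube([967, 133, 1283]); }


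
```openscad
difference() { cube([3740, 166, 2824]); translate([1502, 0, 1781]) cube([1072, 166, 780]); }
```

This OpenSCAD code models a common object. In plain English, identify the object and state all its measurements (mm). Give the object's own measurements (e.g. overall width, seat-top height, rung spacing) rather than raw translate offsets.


A wall 3740 mm long (x), 166 mm thick (y), 2824 mm tall, with a rectangular window opening cut through it. The opening is 1072 mm wide and 780 mm tall; its sill is at z = 1781 mm and its near (−x) edge is 1502 mm from the wall's −x end. The opening passes through the full wall thickness.


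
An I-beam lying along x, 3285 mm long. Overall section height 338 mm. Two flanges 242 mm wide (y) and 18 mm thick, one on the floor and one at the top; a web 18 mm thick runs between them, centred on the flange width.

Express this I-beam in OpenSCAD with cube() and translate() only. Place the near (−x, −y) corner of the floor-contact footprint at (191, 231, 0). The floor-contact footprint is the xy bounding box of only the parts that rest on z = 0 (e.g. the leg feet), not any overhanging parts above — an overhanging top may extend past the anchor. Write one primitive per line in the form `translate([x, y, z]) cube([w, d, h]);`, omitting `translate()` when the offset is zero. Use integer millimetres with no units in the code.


translate([191, 231, 0]) cube([3285, 242, 18]);
translate([191, 343, 18]) cube([3285, 18, 302]);
translate([191, 231, 320]) cube([3285, 242, 18]);


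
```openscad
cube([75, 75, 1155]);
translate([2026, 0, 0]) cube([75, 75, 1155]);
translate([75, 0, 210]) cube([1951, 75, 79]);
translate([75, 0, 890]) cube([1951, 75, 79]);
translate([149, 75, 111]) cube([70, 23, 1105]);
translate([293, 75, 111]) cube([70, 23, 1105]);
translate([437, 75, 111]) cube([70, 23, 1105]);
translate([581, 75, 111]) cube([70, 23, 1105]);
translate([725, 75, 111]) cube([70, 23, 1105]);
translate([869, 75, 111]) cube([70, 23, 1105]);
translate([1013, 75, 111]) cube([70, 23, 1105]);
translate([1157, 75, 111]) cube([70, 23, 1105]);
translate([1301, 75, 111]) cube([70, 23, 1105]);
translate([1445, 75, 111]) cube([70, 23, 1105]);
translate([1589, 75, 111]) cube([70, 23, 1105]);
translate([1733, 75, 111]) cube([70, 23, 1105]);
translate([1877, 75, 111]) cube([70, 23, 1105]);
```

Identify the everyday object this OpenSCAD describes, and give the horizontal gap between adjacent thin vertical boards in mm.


A fence section. The picket gap is 74 mm.

Two posts, two rails, 13 pickets — a fence section. Span 1951 mm holds 13 pickets of 70 mm with 14 equal gaps: ⌊(1951 − 13·70) / 14⌋ = 74 mm.


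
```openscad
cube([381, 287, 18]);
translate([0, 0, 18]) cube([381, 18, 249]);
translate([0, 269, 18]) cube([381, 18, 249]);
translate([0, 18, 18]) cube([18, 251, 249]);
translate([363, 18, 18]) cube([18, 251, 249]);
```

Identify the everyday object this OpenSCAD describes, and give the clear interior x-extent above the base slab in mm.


An open box. The internal width is 345 mm.

A 381×287 base slab with four walls standing on it — an open box. The base is 381 mm wide and the walls are 18 mm thick, so the internal width is 381 − 2 × 18 = 345 mm.


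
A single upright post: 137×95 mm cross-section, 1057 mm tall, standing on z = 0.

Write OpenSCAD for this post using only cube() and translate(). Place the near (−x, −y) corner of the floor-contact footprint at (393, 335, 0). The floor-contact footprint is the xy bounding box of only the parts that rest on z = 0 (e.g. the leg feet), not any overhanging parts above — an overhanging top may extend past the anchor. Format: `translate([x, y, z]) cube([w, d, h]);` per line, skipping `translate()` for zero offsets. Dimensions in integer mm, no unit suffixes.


translate([393, 335, 0]) cube([137, 95, 1057]);


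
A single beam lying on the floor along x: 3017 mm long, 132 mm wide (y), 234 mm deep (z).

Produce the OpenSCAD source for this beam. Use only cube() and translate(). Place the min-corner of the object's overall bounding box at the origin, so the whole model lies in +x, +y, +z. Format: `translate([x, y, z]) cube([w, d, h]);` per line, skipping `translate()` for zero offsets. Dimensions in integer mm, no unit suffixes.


cube([3017, 132, 234]);


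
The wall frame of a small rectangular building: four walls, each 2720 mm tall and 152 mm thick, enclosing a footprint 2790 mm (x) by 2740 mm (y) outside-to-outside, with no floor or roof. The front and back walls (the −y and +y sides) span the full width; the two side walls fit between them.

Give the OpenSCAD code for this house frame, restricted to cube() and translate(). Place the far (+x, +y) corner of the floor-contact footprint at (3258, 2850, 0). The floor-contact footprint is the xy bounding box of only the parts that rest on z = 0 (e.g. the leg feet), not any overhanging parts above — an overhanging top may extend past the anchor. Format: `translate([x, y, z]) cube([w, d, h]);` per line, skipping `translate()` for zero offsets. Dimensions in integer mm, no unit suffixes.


translate([468, 110, 0]) cube([2790, 152, 2720]);
translate([468, 2698, 0]) cube([2790, 152, 2720]);
translate([468, 262, 0]) cube([152, 2436, 2720]);
translate([3106, 262, 0]) cube([152, 2436, 2720]);


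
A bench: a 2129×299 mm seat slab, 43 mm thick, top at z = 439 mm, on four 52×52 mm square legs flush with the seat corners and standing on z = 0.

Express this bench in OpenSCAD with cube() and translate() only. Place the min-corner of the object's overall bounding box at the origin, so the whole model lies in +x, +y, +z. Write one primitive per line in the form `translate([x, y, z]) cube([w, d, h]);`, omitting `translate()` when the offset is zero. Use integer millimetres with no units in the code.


translate([0, 0, 396]) cube([2129, 299, 43]);
cube([52, 52, 396]);
translate([0, 247, 0]) cube([52, 52, 396]);
translate([2077, 0, 0]) cube([52, 52, 396]);
translate([2077, 247, 0]) cube([52, 52, 396]);


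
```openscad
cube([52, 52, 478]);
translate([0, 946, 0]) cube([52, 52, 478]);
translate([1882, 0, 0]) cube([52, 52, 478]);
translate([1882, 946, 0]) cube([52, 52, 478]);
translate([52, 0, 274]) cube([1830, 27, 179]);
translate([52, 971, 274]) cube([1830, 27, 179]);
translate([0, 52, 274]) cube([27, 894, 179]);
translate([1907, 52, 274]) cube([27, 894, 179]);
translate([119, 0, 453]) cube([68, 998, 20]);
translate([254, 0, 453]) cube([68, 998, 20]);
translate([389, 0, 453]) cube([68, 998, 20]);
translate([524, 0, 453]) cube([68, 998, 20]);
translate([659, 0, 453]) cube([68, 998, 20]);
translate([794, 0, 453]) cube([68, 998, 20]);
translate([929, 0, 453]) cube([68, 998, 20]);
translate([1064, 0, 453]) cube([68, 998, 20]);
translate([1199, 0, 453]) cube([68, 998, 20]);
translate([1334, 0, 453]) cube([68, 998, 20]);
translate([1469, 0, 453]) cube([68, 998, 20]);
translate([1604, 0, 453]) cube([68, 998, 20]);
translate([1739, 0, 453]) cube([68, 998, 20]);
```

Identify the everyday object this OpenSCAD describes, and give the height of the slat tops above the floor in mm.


A bed frame. The slat-top height is 473 mm.

Four posts, four rails, and a row of slats — a bed frame. Slats sit on the rails at z = 274 + 179 = 453; with slat thickness 20, the top is 473 mm.


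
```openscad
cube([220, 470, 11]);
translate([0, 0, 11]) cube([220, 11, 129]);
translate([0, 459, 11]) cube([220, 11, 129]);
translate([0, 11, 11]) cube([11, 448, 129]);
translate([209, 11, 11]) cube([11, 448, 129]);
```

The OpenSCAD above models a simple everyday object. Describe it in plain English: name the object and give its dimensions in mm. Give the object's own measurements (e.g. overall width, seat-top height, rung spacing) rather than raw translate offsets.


An open-topped rectangular box: outside dimensions 220×470×140 mm, with a uniform wall and base thickness of 11 mm. The base is a full 220×470 slab on the floor; four walls sit on top of the base. The front and back walls (the −y and +y sides) span the full width; the two side walls fit between them.


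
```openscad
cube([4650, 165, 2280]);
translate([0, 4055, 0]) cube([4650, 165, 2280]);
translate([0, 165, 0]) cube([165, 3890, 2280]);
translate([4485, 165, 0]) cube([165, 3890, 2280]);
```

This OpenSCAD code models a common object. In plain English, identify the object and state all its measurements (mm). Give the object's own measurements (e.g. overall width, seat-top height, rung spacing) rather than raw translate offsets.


The wall frame of a small rectangular building: four walls, each 2280 mm tall and 165 mm thick, enclosing a footprint 4650 mm (x) by 4220 mm (y) outside-to-outside, with no floor or roof. The front and back walls (the −y and +y sides) span the full width; the two side walls fit between them.


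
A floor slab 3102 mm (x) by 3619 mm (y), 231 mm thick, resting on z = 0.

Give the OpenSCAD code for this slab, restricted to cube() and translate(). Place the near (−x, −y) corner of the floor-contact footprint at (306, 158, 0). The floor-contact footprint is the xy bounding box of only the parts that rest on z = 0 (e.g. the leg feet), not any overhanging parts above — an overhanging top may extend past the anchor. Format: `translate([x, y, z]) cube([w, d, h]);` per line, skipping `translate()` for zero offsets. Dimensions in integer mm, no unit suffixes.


translate([306, 158, 0]) cube([3102, 3619, 231]);


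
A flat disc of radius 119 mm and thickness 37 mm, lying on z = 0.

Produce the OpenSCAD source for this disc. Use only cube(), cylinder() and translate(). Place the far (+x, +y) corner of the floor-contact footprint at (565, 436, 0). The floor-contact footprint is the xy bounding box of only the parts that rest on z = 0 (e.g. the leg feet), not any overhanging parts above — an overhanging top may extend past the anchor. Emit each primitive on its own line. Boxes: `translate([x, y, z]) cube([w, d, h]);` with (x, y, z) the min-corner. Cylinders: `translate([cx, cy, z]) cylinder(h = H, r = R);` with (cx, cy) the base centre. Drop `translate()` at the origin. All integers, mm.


translate([446, 317, 0]) cylinder(h = 37, r = 119);


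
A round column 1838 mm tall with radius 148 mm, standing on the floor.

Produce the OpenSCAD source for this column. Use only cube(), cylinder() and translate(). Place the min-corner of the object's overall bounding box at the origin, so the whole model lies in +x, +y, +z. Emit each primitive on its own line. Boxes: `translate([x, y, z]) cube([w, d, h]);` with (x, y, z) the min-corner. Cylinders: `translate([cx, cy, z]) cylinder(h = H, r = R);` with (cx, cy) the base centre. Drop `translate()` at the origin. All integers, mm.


translate([148, 148, 0]) cylinder(h = 1838, r = 148);


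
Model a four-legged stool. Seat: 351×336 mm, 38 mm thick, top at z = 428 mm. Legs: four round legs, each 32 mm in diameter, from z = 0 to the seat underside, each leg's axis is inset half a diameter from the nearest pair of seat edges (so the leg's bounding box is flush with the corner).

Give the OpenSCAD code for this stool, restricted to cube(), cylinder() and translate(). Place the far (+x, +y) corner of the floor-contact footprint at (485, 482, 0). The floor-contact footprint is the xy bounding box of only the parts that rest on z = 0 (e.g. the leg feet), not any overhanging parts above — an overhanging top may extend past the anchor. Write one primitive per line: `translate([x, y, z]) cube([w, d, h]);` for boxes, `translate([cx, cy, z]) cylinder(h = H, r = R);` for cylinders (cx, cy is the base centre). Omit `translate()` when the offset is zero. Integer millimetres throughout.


translate([134, 146, 390]) cube([351, 336, 38]);
translate([150, 162, 0]) cylinder(h = 390, r = 16);
translate([469, 162, 0]) cylinder(h = 390, r = 16);
translate([150, 466, 0]) cylinder(h = 390, r = 16);
translate([469, 466, 0]) cylinder(h = 390, r = 16);


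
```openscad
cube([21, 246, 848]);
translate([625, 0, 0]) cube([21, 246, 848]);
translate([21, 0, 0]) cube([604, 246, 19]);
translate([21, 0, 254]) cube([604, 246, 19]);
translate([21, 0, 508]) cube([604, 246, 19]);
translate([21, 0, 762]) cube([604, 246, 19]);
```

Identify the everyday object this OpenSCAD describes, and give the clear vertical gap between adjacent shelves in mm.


A bookshelf. The clear shelf gap is 235 mm.

Two tall side panels with 4 horizontal boards between them — a bookshelf. The first two shelf undersides are at z = 0 and z = 254; with shelf thickness 19, the clear gap is 254 − 0 − 19 = 235 mm.


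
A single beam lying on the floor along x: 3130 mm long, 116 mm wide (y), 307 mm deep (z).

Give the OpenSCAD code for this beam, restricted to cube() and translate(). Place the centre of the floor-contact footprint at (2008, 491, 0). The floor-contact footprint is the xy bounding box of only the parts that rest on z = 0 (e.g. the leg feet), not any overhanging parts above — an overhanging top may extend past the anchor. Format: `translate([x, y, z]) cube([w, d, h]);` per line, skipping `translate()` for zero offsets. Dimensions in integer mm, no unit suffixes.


translate([443, 433, 0]) cube([3130, 116, 307]);


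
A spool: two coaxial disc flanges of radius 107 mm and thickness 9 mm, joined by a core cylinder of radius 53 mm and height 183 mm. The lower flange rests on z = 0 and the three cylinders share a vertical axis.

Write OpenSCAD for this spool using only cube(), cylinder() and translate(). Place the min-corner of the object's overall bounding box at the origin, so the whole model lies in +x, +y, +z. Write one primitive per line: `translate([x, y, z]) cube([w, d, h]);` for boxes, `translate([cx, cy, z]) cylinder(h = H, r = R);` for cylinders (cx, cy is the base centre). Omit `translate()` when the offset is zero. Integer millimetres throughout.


translate([107, 107, 0]) cylinder(h = 9, r = 107);
translate([107, 107, 9]) cylinder(h = 183, r = 53);
translate([107, 107, 192]) cylinder(h = 9, r = 107);
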